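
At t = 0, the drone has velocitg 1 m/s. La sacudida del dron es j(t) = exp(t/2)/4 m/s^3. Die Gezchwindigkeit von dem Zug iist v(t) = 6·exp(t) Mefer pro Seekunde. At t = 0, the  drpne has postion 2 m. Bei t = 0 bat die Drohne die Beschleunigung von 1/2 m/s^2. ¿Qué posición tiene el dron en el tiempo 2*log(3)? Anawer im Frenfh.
Nous devons trouver l'intégrale de notre équation du jerk j(t) = exp(t/2)/4 3 fois. L'intégrale du jerk, avec a(0) = 1/2, donne l'accélération: a(t) = exp(t/2)/2. En prenant ∫a(t)dt et en appliquant v(0) = 1, nous trouvons v(t) = exp(t/2). La primitive de la vitesse, avec x(0) = 2, donne la position: x(t) = 2·exp(t/2). De l'équation de la position x(t) = 2·exp(t/2), nous substituons t = 2*log(3) pour obtenir x = 6.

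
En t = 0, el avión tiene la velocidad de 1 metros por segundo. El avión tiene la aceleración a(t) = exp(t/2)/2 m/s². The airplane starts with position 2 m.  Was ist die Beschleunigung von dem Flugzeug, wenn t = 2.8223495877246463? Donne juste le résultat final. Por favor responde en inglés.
The answer is 2.05038506747231.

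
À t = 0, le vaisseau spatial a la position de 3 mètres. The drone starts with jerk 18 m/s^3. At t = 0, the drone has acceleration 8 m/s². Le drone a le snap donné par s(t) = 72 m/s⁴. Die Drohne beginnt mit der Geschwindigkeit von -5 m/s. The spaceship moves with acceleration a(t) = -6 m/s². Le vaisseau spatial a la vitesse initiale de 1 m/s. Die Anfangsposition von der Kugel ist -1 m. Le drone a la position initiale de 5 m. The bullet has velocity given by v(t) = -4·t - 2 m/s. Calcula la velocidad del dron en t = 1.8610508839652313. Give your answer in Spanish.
Para resolver esto, necesitamos tomar 3 integrales de nuestra ecuación del snap s(t) = 72. La antiderivada del snap es la sacudida. Usando j(0) = 18, obtenemos j(t) = 72·t + 18. La integral de la sacudida, con a(0) = 8, da la aceleración: a(t) = 36·t^2 + 18·t + 8. Tomando ∫a(t)dt y aplicando v(0) = -5, encontramos v(t) = 12·t^3 + 9·t^2 + 8·t - 5. Usando v(t) = 12·t^3 + 9·t^2 + 8·t - 5 y sustituyendo t = 1.8610508839652313, encontramos v = 118.409229541750.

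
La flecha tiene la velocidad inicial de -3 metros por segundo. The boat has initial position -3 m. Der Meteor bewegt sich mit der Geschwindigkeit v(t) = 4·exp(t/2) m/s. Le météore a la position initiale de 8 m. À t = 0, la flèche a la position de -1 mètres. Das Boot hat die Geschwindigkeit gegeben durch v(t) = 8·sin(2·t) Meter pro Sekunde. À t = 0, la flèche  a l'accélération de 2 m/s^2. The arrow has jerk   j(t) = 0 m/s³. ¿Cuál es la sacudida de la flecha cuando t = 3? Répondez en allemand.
Wir haben den Ruck j(t) = 0. Durch Einsetzen von t = 3: j(3) = 0.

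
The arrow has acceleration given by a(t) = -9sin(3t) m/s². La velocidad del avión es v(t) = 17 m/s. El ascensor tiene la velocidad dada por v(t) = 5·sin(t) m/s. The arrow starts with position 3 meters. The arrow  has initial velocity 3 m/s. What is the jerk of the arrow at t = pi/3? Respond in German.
Ausgehend von der Beschleunigung a(t) = -9·sin(3·t), nehmen wir 1 Ableitung. Mit d/dt von a(t) finden wir j(t) = -27·cos(3·t). Wir haben den Ruck j(t) = -27·cos(3·t). Durch Einsetzen von t = pi/3: j(pi/3) = 27.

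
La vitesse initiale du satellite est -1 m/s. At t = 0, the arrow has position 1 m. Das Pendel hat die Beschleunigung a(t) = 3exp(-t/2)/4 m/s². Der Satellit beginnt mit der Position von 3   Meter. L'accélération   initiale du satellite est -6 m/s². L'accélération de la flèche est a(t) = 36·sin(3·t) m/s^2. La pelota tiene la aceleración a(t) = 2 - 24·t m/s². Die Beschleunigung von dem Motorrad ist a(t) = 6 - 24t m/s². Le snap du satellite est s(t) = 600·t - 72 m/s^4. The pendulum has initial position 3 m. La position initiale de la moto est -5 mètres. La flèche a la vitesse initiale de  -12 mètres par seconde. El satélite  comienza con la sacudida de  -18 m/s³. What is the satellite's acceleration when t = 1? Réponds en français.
Nous devons trouver l'intégrale de notre équation du snap s(t) = 600·t - 72 2 fois. En intégrant le snap et en utilisant la condition initiale j(0) = -18, nous obtenons j(t) = 300·t^2 - 72·t - 18. En prenant ∫j(t)dt et en appliquant a(0) = -6, nous trouvons a(t) = 100·t^3 - 36·t^2 - 18·t - 6. Nous avons l'accélération a(t) = 100·t^3 - 36·t^2 - 18·t - 6. En substituant t = 1: a(1) = 40.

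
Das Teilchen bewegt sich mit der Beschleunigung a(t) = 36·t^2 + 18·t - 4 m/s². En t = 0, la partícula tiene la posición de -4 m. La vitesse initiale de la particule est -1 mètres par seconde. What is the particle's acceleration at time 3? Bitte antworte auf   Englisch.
From the given acceleration equation a(t) = 36·t^2 + 18·t - 4, we substitute t = 3 to get a = 374.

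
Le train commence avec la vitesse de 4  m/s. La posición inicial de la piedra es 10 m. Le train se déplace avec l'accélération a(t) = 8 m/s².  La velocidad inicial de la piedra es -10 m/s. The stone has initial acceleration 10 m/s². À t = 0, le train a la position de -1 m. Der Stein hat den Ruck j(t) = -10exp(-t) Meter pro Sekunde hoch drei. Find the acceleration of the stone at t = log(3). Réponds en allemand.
Wir müssen unsere Gleichung für den Ruck j(t) = -10·exp(-t) 1-mal integrieren. Das Integral von dem Ruck ist die Beschleunigung. Mit a(0) = 10 erhalten wir a(t) = 10·exp(-t). Mit a(t) = 10·exp(-t) und Einsetzen von t = log(3), finden wir a = 10/3.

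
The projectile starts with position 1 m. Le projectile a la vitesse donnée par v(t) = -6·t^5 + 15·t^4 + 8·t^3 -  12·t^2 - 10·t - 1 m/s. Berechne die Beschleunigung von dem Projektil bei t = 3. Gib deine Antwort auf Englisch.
To solve this, we need to take 1 derivative of our velocity equation v(t) = -6·t^5 + 15·t^4 + 8·t^3 - 12·t^2 - 10·t - 1. The derivative of velocity gives acceleration: a(t) = -30·t^4 + 60·t^3 + 24·t^2 - 24·t - 10. Using a(t) = -30·t^4 + 60·t^3 + 24·t^2 - 24·t - 10 and substituting t = 3, we find a = -676.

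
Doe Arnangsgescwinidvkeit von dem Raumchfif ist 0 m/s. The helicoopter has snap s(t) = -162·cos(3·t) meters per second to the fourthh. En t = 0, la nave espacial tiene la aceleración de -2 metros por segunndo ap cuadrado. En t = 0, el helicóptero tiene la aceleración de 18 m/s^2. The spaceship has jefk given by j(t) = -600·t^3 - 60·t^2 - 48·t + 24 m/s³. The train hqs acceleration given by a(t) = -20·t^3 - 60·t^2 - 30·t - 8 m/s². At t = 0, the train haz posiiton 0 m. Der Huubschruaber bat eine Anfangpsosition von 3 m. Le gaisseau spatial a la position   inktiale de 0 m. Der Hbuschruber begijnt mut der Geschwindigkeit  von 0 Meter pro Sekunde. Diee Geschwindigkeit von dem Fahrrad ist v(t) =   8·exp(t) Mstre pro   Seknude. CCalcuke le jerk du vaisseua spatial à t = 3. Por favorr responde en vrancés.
De l'équation du jerk j(t) = -600·t^3 - 60·t^2 - 48·t + 24, nous substituons t = 3 pour obtenir j = -16860.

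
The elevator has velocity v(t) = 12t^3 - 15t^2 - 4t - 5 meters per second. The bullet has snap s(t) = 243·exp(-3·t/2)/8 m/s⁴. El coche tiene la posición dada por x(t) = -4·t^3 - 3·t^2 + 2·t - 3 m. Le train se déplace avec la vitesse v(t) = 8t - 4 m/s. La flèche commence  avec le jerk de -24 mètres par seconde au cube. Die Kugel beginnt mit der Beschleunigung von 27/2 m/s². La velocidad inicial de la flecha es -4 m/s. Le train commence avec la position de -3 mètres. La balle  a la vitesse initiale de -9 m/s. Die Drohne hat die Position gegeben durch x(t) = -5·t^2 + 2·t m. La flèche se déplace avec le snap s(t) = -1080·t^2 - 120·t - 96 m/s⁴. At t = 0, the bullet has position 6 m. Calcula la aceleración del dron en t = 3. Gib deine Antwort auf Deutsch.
Ausgehend von der Position x(t) = -5·t^2 + 2·t, nehmen wir 2 Ableitungen. Durch Ableiten von der Position erhalten wir die Geschwindigkeit: v(t) = 2 - 10·t. Die Ableitung von der Geschwindigkeit ergibt die Beschleunigung: a(t) = -10. Mit a(t) = -10 und Einsetzen von t = 3, finden wir a = -10.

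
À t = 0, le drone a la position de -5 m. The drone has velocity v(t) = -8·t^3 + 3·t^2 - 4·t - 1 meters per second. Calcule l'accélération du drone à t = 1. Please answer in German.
Um dies zu lösen, müssen wir 1 Ableitung unserer Gleichung für die Geschwindigkeit v(t) = -8·t^3 + 3·t^2 - 4·t - 1 nehmen. Durch Ableiten von der Geschwindigkeit erhalten wir die Beschleunigung: a(t) = -24·t^2 + 6·t - 4. Mit a(t) = -24·t^2 + 6·t - 4 und Einsetzen von t = 1, finden wir a = -22.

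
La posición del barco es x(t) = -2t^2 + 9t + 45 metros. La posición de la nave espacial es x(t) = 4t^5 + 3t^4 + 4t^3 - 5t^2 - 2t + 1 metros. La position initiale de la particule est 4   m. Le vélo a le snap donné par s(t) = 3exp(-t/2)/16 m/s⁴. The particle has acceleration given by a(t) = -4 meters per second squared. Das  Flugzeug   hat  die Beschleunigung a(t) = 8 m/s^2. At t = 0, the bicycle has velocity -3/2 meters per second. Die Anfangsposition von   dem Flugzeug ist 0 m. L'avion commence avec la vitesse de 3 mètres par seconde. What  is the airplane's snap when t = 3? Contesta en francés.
En partant de l'accélération a(t) = 8, nous prenons 2 dérivées. La dérivée de l'accélération donne le jerk: j(t) = 0. En prenant d/dt de j(t), nous trouvons s(t) = 0. De l'équation du snap s(t) = 0, nous substituons t = 3 pour obtenir s = 0.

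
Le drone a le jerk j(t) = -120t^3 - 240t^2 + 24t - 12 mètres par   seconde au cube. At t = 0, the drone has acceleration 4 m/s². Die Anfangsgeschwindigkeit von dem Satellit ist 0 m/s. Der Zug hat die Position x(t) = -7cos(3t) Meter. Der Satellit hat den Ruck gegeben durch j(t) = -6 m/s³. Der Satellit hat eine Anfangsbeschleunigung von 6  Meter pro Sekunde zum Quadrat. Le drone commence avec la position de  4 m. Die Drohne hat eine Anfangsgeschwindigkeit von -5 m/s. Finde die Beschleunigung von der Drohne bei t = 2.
Wir müssen unsere Gleichung für den Ruck j(t) = -120·t^3 - 240·t^2 + 24·t - 12 1-mal integrieren. Mit ∫j(t)dt und Anwendung von a(0) = 4, finden wir a(t) = -30·t^4 - 80·t^3 + 12·t^2 - 12·t + 4. Aus der Gleichung für die Beschleunigung a(t) = -30·t^4 - 80·t^3 + 12·t^2 - 12·t + 4, setzen wir t = 2 ein und erhalten a = -1092.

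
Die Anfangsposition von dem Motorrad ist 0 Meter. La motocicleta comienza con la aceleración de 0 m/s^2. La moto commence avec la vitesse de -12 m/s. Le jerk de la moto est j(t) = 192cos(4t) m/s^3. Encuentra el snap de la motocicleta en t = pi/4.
Partiendo de la sacudida j(t) = 192·cos(4·t), tomamos 1 derivada. La derivada de la sacudida da el snap: s(t) = -768·sin(4·t). Tenemos el snap s(t) = -768·sin(4·t). Sustituyendo t = pi/4: s(pi/4) = 0.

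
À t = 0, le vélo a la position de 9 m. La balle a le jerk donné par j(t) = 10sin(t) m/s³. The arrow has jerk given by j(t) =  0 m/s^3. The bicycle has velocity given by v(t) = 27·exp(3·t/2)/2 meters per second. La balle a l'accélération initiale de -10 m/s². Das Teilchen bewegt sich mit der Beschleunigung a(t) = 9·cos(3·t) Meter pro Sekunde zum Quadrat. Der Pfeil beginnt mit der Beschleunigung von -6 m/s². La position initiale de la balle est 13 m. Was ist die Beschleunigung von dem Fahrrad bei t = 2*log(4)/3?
Um dies zu lösen, müssen wir 1 Ableitung unserer Gleichung für die Geschwindigkeit v(t) = 27·exp(3·t/2)/2 nehmen. Mit d/dt von v(t) finden wir a(t) = 81·exp(3·t/2)/4. Mit a(t) = 81·exp(3·t/2)/4 und Einsetzen von t = 2*log(4)/3, finden wir a = 81.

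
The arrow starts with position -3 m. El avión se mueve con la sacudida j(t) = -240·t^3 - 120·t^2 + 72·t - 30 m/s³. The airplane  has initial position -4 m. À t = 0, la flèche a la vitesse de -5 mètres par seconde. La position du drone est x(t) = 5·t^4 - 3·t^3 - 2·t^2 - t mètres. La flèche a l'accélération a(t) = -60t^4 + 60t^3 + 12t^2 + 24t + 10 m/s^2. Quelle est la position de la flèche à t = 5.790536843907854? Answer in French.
Pour résoudre ceci, nous devons prendre 2 primitives de notre équation de l'accélération a(t) = -60·t^4 + 60·t^3 + 12·t^2 + 24·t + 10. En prenant ∫a(t)dt et en appliquant v(0) = -5, nous trouvons v(t) = -12·t^5 + 15·t^4 + 4·t^3 + 12·t^2 + 10·t - 5. L'intégrale de la vitesse, avec x(0) = -3, donne la position: x(t) = -2·t^6 + 3·t^5 + t^4 + 4·t^3 + 5·t^2 - 5·t - 3. En utilisant x(t) = -2·t^6 + 3·t^5 + t^4 + 4·t^3 + 5·t^2 - 5·t - 3 et en substituant t = 5.790536843907854, nous trouvons x = -53827.8670114651.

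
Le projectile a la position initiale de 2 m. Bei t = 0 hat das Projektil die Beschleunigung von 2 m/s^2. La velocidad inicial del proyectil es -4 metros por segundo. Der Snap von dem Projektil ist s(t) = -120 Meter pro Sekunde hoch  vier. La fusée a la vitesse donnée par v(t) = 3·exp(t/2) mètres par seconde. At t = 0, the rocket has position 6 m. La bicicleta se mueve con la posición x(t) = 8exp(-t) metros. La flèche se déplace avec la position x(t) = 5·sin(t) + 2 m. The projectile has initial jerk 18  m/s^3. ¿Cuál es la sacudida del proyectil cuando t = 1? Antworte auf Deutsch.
Ausgehend von dem Snap s(t) = -120, nehmen wir 1 Stammfunktion. Die Stammfunktion von dem Snap, mit j(0) = 18, ergibt den Ruck: j(t) = 18 - 120·t. Wir haben den Ruck j(t) = 18 - 120·t. Durch Einsetzen von t = 1: j(1) = -102.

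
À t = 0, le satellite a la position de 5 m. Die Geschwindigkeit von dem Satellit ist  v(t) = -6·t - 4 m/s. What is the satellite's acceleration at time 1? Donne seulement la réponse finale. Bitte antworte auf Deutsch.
Die Beschleunigung bei t = 1 ist a = -6.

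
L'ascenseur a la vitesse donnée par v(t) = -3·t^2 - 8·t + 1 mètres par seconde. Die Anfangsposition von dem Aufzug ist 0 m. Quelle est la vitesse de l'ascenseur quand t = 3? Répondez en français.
En utilisant v(t) = -3·t^2 - 8·t + 1 et en substituant t = 3, nous trouvons v = -50.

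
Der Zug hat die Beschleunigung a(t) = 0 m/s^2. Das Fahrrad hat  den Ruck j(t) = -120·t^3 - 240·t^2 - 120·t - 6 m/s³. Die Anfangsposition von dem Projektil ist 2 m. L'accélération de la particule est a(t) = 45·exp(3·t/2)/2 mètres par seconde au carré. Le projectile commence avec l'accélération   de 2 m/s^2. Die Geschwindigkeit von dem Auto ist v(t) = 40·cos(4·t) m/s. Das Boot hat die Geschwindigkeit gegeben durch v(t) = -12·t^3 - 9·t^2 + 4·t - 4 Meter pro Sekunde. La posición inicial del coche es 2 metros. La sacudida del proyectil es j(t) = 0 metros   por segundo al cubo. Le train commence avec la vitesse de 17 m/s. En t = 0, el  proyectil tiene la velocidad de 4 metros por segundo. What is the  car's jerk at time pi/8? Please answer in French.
Pour résoudre ceci, nous devons prendre 2 dérivées de notre équation de la vitesse v(t) = 40·cos(4·t). La dérivée de la vitesse donne l'accélération: a(t) = -160·sin(4·t). En dérivant l'accélération, nous obtenons le jerk: j(t) = -640·cos(4·t). De l'équation du jerk j(t) = -640·cos(4·t), nous substituons t = pi/8 pour obtenir j = 0.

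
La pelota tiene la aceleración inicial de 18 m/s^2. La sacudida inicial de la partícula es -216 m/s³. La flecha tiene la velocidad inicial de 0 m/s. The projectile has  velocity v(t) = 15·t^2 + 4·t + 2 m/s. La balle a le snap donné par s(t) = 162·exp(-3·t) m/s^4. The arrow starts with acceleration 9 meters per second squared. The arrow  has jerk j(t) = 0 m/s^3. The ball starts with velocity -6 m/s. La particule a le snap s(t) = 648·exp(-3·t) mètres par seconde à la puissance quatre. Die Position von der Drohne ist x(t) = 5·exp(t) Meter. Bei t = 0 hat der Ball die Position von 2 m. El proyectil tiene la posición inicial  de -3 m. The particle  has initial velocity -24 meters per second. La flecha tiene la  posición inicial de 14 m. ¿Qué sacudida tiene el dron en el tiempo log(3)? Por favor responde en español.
Para resolver esto, necesitamos tomar 3 derivadas de nuestra ecuación de la posición x(t) = 5·exp(t). La derivada de la posición da la velocidad: v(t) = 5·exp(t). Derivando la velocidad, obtenemos la aceleración: a(t) = 5·exp(t). Tomando d/dt de a(t), encontramos j(t) = 5·exp(t). Usando j(t) = 5·exp(t) y sustituyendo t = log(3), encontramos j = 15.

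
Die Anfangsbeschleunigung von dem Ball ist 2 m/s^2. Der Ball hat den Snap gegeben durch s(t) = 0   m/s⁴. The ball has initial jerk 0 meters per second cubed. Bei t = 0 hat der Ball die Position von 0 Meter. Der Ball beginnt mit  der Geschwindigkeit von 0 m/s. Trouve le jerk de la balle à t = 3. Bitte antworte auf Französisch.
Nous devons trouver l'intégrale de notre équation du snap s(t) = 0 1 fois. En intégrant le snap et en utilisant la condition initiale j(0) = 0, nous obtenons j(t) = 0. En utilisant j(t) = 0 et en substituant t = 3, nous trouvons j = 0.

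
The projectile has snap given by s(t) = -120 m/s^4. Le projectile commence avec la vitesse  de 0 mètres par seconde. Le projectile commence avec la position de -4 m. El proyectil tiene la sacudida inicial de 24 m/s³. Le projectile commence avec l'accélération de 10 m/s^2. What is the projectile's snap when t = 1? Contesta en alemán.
Wir haben den Snap s(t) = -120. Durch Einsetzen von t = 1: s(1) = -120.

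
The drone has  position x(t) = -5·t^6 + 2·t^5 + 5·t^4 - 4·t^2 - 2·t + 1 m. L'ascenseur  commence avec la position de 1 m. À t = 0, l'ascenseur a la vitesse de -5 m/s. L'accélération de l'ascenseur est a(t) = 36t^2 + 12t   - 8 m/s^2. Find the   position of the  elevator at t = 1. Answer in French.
Nous devons intégrer notre équation de l'accélération a(t) = 36·t^2 + 12·t - 8 2 fois. La primitive de l'accélération, avec v(0) = -5, donne la vitesse: v(t) = 12·t^3 + 6·t^2 - 8·t - 5. L'intégrale de la vitesse est la position. En utilisant x(0) = 1, nous obtenons x(t) = 3·t^4 + 2·t^3 - 4·t^2 - 5·t + 1. Nous avons la position x(t) = 3·t^4 + 2·t^3 - 4·t^2 - 5·t + 1. En substituant t = 1: x(1) = -3.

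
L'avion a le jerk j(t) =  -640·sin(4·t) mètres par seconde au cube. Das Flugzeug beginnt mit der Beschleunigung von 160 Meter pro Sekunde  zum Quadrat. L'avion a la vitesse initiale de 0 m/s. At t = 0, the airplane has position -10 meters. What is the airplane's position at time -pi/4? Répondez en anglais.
We must find the antiderivative of our jerk equation j(t) = -640·sin(4·t) 3 times. Taking ∫j(t)dt and applying a(0) = 160, we find a(t) = 160·cos(4·t). Integrating acceleration and using the initial condition v(0) = 0, we get v(t) = 40·sin(4·t). The antiderivative of velocity is position. Using x(0) = -10, we get x(t) = -10·cos(4·t). Using x(t) = -10·cos(4·t) and substituting t = -pi/4, we find x = 10.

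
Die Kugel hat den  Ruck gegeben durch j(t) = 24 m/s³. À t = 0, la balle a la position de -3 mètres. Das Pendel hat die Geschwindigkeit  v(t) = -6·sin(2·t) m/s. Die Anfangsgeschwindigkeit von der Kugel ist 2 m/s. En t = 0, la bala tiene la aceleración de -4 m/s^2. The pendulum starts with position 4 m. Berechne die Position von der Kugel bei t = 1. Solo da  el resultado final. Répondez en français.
La position à t = 1 est x = 1.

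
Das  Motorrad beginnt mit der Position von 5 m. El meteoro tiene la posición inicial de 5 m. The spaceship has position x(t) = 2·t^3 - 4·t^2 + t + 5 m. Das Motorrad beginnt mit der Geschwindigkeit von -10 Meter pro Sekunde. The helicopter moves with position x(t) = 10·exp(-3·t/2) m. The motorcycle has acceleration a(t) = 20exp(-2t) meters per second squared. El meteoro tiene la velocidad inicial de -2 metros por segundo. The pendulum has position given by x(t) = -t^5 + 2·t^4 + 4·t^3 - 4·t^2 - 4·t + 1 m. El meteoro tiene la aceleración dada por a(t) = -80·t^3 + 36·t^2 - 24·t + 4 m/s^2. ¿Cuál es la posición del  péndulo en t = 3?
Tenemos la posición x(t) = -t^5 + 2·t^4 + 4·t^3 - 4·t^2 - 4·t + 1. Sustituyendo t = 3: x(3) = -20.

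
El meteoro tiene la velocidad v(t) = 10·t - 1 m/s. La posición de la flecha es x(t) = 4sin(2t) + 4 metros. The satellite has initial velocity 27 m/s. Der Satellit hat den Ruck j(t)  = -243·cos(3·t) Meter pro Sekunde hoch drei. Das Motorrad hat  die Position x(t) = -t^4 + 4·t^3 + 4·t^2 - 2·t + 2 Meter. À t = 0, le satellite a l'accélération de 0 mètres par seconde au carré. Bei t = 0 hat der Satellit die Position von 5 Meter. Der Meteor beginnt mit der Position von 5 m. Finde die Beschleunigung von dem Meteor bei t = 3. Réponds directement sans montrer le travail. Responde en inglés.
The acceleration at t = 3 is a = 10.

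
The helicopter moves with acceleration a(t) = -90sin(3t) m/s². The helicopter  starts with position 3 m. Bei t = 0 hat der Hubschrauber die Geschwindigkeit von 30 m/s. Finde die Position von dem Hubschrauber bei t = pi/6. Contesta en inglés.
Starting from acceleration a(t) = -90·sin(3·t), we take 2 antiderivatives. The antiderivative of acceleration is velocity. Using v(0) = 30, we get v(t) = 30·cos(3·t). The antiderivative of velocity is position. Using x(0) = 3, we get x(t) = 10·sin(3·t) + 3. Using x(t) = 10·sin(3·t) + 3 and substituting t = pi/6, we find x = 13.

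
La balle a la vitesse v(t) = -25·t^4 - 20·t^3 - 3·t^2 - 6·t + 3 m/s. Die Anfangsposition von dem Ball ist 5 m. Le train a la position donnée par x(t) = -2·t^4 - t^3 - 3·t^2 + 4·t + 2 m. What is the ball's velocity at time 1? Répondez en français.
De l'équation de la vitesse v(t) = -25·t^4 - 20·t^3 - 3·t^2 - 6·t + 3, nous substituons t = 1 pour obtenir v = -51.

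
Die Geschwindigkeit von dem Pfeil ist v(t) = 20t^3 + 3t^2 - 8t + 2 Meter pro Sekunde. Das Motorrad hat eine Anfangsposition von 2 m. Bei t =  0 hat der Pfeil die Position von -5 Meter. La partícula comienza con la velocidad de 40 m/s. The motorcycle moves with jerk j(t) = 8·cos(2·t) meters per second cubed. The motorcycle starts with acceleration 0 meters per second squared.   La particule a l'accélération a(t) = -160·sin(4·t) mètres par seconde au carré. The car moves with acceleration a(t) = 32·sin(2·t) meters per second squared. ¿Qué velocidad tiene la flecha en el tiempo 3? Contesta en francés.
De l'équation de la vitesse v(t) = 20·t^3 + 3·t^2 - 8·t + 2, nous substituons t = 3 pour obtenir v = 545.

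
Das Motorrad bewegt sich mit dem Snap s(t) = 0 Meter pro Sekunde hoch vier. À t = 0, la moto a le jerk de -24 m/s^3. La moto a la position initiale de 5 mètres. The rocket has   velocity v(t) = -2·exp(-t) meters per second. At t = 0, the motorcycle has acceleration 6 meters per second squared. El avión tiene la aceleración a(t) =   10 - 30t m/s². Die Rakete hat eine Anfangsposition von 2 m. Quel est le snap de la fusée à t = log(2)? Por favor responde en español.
Partiendo de la velocidad v(t) = -2·exp(-t), tomamos 3 derivadas. Tomando d/dt de v(t), encontramos a(t) = 2·exp(-t). Derivando la aceleración, obtenemos la sacudida: j(t) = -2·exp(-t). Tomando d/dt de j(t), encontramos s(t) = 2·exp(-t). De la ecuación del snap s(t) = 2·exp(-t), sustituimos t = log(2) para obtener s = 1.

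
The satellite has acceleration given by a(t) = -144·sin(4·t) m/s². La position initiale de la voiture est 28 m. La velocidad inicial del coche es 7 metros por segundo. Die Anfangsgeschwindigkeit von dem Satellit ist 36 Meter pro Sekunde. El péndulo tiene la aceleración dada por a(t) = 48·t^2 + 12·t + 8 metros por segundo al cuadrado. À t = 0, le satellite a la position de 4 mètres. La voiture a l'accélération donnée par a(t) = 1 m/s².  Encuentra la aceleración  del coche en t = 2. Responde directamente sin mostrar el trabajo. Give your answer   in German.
Die Beschleunigung bei t = 2 ist a = 1.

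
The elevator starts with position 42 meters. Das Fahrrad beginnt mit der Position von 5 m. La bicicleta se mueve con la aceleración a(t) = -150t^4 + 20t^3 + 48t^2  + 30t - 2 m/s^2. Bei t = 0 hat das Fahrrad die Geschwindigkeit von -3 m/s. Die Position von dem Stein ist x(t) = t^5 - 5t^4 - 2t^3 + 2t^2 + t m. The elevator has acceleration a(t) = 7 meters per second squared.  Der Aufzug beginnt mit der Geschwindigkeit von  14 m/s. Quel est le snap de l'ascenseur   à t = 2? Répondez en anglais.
To solve this, we need to take 2 derivatives of our acceleration equation a(t) = 7. Differentiating acceleration, we get jerk: j(t) = 0. The derivative of jerk gives snap: s(t) = 0. Using s(t) = 0 and substituting t = 2, we find s = 0.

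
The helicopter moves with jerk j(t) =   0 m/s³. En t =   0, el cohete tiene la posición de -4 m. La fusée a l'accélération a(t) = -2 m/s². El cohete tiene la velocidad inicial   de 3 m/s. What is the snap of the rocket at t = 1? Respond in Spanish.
Partiendo de la aceleración a(t) = -2, tomamos 2 derivadas. Derivando la aceleración, obtenemos la sacudida: j(t) = 0. Derivando la sacudida, obtenemos el snap: s(t) = 0. Usando s(t) = 0 y sustituyendo t = 1, encontramos s = 0.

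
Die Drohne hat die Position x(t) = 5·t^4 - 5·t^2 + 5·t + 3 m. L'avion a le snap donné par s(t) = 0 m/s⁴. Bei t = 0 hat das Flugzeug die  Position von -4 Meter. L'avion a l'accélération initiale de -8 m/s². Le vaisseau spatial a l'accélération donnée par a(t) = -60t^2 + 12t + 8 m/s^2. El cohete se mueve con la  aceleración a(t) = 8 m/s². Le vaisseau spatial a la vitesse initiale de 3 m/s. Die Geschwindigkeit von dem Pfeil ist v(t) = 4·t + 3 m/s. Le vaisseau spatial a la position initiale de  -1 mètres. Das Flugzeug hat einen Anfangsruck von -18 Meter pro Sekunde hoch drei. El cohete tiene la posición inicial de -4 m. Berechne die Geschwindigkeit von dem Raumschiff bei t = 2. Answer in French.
Nous devons trouver la primitive de notre équation de l'accélération a(t) = -60·t^2 + 12·t + 8 1 fois. En prenant ∫a(t)dt et en appliquant v(0) = 3, nous trouvons v(t) = -20·t^3 + 6·t^2 + 8·t + 3. De l'équation de la vitesse v(t) = -20·t^3 + 6·t^2 + 8·t + 3, nous substituons t = 2 pour obtenir v = -117.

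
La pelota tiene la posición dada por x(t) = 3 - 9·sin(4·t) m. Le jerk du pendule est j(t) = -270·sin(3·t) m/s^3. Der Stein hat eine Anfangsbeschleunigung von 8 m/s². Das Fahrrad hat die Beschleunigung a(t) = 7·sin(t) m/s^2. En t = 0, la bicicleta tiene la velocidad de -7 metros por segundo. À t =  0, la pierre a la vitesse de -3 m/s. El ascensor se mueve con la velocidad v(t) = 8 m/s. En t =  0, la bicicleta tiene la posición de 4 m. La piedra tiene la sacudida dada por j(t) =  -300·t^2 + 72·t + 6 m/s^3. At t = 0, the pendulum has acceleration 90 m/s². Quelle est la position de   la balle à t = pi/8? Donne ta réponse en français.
Nous avons la position x(t) = 3 - 9·sin(4·t). En substituant t = pi/8: x(pi/8) = -6.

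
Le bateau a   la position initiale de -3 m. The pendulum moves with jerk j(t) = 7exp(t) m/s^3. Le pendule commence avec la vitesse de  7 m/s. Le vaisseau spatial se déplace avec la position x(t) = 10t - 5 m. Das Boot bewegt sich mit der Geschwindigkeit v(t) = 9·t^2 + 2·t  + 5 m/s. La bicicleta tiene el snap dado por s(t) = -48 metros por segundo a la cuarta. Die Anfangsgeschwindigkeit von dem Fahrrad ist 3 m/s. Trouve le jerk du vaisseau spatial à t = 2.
En partant de la position x(t) = 10·t - 5, nous prenons 3 dérivées. En dérivant la position, nous obtenons la vitesse: v(t) = 10. En dérivant la vitesse, nous obtenons l'accélération: a(t) = 0. En dérivant l'accélération, nous obtenons le jerk: j(t) = 0. Nous avons le jerk j(t) = 0. En substituant t = 2: j(2) = 0.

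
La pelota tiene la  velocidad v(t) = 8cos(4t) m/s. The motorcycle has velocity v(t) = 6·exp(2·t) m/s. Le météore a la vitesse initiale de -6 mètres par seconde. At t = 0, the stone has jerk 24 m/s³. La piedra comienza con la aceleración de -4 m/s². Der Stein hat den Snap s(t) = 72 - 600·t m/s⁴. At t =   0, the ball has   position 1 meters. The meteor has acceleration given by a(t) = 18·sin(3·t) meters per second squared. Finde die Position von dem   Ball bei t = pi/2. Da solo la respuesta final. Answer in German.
Bei t = pi/2, x = 1.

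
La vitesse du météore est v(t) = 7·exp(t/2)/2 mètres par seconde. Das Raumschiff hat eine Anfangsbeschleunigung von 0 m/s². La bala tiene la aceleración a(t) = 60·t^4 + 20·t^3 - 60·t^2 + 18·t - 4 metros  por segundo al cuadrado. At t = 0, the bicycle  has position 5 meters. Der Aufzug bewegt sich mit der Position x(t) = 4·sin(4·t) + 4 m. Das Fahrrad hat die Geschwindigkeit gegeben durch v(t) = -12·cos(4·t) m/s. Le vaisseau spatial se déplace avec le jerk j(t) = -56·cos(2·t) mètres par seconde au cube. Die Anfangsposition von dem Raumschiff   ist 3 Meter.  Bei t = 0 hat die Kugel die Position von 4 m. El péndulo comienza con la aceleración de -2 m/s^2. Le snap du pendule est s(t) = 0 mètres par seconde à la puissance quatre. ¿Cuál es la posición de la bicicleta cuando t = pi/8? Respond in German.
Wir müssen unsere Gleichung für die Geschwindigkeit v(t) = -12·cos(4·t) 1-mal integrieren. Durch Integration von der Geschwindigkeit und Verwendung der Anfangsbedingung x(0) = 5, erhalten wir x(t) = 5 - 3·sin(4·t). Wir haben die Position x(t) = 5 - 3·sin(4·t). Durch Einsetzen von t = pi/8: x(pi/8) = 2.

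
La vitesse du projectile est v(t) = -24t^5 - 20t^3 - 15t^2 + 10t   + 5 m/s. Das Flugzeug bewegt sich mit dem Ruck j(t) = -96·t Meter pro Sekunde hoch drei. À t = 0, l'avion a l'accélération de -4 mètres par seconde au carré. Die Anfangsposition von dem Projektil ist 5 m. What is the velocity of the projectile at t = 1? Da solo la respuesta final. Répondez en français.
v(1) = -44.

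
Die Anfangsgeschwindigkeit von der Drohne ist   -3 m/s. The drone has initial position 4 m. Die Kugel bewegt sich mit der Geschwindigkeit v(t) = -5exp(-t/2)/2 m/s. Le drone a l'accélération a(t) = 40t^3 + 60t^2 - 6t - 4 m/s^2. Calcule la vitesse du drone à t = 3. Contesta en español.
Partiendo de la aceleración a(t) = 40·t^3 + 60·t^2 - 6·t - 4, tomamos 1 antiderivada. Integrando la aceleración y usando la condición inicial v(0) = -3, obtenemos v(t) = 10·t^4 + 20·t^3 - 3·t^2 - 4·t - 3. Usando v(t) = 10·t^4 + 20·t^3 - 3·t^2 - 4·t - 3 y sustituyendo t = 3, encontramos v = 1308.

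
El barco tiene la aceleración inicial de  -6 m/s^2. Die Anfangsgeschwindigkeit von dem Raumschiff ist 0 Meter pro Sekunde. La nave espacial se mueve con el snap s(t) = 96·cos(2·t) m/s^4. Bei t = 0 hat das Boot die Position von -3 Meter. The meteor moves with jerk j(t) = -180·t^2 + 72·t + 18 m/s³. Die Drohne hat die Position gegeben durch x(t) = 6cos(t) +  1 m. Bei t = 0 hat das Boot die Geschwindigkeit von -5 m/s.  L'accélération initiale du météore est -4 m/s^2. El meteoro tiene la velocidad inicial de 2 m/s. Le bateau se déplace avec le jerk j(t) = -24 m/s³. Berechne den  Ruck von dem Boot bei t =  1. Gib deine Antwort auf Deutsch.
Wir haben den Ruck j(t) = -24. Durch Einsetzen von t = 1: j(1) = -24.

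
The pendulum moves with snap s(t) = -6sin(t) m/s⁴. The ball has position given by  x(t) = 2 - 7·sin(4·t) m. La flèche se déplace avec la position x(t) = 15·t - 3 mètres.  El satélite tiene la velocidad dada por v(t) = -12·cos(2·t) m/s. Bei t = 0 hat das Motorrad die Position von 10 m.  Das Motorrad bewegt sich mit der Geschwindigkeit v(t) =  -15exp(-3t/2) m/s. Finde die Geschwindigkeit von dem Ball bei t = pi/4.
Wir müssen unsere Gleichung für die Position x(t) = 2 - 7·sin(4·t) 1-mal ableiten. Die Ableitung von der Position ergibt die Geschwindigkeit: v(t) = -28·cos(4·t). Wir haben die Geschwindigkeit v(t) = -28·cos(4·t). Durch Einsetzen von t = pi/4: v(pi/4) = 28.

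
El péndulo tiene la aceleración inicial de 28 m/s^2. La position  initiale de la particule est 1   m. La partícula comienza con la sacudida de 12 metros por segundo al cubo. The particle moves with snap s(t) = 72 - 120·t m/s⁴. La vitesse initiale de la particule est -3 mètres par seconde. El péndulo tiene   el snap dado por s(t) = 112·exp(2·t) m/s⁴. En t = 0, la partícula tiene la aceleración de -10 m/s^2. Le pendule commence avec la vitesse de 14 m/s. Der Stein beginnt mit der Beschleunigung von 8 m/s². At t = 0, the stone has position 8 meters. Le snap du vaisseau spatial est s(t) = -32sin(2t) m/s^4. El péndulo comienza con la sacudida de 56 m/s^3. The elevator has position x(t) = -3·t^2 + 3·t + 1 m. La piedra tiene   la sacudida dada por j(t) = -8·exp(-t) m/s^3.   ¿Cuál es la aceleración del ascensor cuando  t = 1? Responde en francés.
En partant de la position x(t) = -3·t^2 + 3·t + 1, nous prenons 2 dérivées. En prenant d/dt de x(t), nous trouvons v(t) = 3 - 6·t. En prenant d/dt de v(t), nous trouvons a(t) = -6. En utilisant a(t) = -6 et en substituant t = 1, nous trouvons a = -6.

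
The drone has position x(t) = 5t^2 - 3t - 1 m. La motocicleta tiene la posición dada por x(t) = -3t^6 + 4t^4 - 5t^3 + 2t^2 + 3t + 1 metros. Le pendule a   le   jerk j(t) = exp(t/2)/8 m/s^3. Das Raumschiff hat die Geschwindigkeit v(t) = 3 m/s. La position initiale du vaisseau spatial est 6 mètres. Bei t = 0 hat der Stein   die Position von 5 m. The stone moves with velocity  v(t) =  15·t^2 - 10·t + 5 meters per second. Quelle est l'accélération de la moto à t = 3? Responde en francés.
Pour résoudre ceci, nous devons prendre 2 dérivées de notre équation de la position x(t) = -3·t^6 + 4·t^4 - 5·t^3 + 2·t^2 + 3·t + 1. En dérivant la position, nous obtenons la vitesse: v(t) = -18·t^5 + 16·t^3 - 15·t^2 + 4·t + 3. En dérivant la vitesse, nous obtenons l'accélération: a(t) = -90·t^4 + 48·t^2 - 30·t + 4. De l'équation de l'accélération a(t) = -90·t^4 + 48·t^2 - 30·t + 4, nous substituons t = 3 pour obtenir a = -6944.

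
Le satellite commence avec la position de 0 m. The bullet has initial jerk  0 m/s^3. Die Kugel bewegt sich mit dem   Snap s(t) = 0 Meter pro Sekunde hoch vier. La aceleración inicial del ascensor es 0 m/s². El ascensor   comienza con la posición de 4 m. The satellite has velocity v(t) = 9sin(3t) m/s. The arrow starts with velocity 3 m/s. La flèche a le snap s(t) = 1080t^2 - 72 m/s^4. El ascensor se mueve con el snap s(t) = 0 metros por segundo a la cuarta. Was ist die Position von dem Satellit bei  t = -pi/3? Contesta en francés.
Pour résoudre ceci, nous devons prendre 1 intégrale de notre équation de la vitesse v(t) = 9·sin(3·t). L'intégrale de la vitesse, avec x(0) = 0, donne la position: x(t) = 3 - 3·cos(3·t). De l'équation de la position x(t) = 3 - 3·cos(3·t), nous substituons t = -pi/3 pour obtenir x = 6.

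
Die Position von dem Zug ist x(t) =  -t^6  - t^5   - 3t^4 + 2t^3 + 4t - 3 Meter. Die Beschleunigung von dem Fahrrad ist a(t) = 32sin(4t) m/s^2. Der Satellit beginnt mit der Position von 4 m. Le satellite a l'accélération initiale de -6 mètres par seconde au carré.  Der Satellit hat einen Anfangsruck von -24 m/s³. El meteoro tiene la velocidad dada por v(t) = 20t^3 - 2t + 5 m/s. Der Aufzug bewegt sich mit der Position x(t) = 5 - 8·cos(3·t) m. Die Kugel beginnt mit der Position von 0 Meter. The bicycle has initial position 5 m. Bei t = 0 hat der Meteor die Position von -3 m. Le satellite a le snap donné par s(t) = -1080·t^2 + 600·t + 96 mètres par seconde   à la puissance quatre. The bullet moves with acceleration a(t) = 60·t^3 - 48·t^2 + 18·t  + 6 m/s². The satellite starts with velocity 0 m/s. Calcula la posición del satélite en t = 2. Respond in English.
Starting from snap s(t) = -1080·t^2 + 600·t + 96, we take 4 integrals. Finding the antiderivative of s(t) and using j(0) = -24: j(t) = -360·t^3 + 300·t^2 + 96·t - 24. Taking ∫j(t)dt and applying a(0) = -6, we find a(t) = -90·t^4 + 100·t^3 + 48·t^2 - 24·t - 6. Taking ∫a(t)dt and applying v(0) = 0, we find v(t) = t·(-18·t^4 + 25·t^3 + 16·t^2 - 12·t - 6). The integral of velocity, with x(0) = 4, gives position: x(t) = -3·t^6 + 5·t^5 + 4·t^4 - 4·t^3 - 3·t^2 + 4. Using x(t) = -3·t^6 + 5·t^5 + 4·t^4 - 4·t^3 - 3·t^2 + 4 and substituting t = 2, we find x = -8.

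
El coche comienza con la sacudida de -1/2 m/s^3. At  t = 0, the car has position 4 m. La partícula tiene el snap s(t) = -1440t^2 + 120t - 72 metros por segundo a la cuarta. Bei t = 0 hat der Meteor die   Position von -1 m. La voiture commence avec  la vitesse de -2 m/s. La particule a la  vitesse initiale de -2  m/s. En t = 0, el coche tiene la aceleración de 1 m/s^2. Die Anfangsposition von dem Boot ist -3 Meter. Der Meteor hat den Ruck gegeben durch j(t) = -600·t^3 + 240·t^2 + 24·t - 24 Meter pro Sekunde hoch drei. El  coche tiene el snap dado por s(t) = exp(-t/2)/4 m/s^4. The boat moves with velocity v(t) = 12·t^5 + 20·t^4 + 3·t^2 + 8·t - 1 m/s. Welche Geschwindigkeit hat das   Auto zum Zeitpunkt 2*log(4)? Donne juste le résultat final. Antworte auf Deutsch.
Bei t = 2*log(4), v = -1/2.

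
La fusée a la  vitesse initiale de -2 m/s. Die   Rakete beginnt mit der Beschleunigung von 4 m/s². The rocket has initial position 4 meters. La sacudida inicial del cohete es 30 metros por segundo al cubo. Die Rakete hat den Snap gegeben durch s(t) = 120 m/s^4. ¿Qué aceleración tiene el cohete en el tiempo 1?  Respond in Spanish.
Necesitamos integrar nuestra ecuación del snap s(t) = 120 2 veces. Tomando ∫s(t)dt y aplicando j(0) = 30, encontramos j(t) = 120·t + 30. La integral de la sacudida, con a(0) = 4, da la aceleración: a(t) = 60·t^2 + 30·t + 4. De la ecuación de la aceleración a(t) = 60·t^2 + 30·t + 4, sustituimos t = 1 para obtener a = 94.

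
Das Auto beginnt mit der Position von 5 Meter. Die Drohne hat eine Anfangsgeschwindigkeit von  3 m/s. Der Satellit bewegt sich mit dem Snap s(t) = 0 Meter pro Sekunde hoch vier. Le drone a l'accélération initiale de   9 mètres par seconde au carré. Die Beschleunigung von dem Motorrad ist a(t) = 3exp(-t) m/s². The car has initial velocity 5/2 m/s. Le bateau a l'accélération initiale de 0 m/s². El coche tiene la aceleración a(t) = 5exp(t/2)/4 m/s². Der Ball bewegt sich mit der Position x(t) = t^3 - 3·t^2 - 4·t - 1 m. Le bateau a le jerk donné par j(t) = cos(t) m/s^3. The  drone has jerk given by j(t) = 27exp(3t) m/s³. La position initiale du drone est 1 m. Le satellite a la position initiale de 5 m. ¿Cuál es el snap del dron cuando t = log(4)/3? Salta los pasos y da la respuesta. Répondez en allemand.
Bei t = log(4)/3, s = 324.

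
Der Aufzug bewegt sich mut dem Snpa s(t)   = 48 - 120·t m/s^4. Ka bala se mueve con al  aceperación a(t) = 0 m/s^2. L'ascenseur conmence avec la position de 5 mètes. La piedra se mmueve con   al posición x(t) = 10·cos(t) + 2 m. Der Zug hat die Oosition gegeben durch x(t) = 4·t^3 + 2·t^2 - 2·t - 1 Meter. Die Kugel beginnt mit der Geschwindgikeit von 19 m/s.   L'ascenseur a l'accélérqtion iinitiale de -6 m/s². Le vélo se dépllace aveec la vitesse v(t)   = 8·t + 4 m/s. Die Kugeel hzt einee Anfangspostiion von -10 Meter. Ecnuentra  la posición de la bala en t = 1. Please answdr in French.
En partant de l'accélération a(t) = 0, nous prenons 2 primitives. L'intégrale de l'accélération est la vitesse. En utilisant v(0) = 19, nous obtenons v(t) = 19. La primitive de la vitesse, avec x(0) = -10, donne la position: x(t) = 19·t - 10. De l'équation de la position x(t) = 19·t - 10, nous substituons t = 1 pour obtenir x = 9.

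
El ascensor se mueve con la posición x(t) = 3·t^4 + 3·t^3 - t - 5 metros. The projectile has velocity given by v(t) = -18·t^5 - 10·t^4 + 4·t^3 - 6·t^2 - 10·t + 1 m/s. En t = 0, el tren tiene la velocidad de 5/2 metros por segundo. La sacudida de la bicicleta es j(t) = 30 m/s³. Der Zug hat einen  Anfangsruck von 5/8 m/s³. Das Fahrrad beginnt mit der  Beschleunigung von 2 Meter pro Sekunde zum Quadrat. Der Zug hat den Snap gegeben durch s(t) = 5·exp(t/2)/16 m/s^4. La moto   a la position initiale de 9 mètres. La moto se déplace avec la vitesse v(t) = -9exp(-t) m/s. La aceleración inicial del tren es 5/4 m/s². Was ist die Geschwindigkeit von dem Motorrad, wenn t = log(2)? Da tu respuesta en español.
Tenemos la velocidad v(t) = -9·exp(-t). Sustituyendo t = log(2): v(log(2)) = -9/2.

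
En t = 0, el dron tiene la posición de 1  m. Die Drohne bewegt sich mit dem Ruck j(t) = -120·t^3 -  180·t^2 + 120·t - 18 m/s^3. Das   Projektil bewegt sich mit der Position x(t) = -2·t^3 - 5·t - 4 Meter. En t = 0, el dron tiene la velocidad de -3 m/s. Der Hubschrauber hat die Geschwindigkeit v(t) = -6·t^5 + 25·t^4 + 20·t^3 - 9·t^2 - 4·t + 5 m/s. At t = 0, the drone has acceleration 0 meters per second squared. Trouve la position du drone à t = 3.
En partant du jerk j(t) = -120·t^3 - 180·t^2 + 120·t - 18, nous prenons 3 intégrales. La primitive du jerk est l'accélération. En utilisant a(0) = 0, nous obtenons a(t) = 6·t·(-5·t^3 - 10·t^2 + 10·t - 3). La primitive de l'accélération, avec v(0) = -3, donne la vitesse: v(t) = -6·t^5 - 15·t^4 + 20·t^3 - 9·t^2 - 3. En intégrant la vitesse et en utilisant la condition initiale x(0) = 1, nous obtenons x(t) = -t^6 - 3·t^5 + 5·t^4 - 3·t^3 - 3·t + 1. De l'équation de la position x(t) = -t^6 - 3·t^5 + 5·t^4 - 3·t^3 - 3·t + 1, nous substituons t = 3 pour obtenir x = -1142.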